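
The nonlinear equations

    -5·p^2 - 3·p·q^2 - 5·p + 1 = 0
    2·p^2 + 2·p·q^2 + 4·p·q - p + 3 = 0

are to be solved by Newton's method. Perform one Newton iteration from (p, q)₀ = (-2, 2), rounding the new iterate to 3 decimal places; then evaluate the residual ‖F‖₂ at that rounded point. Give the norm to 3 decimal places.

6.370

At (-2, 2): F = (15.000, -19.000).
Jacobian J = [[-10·p - 3·q^2 - 5, -6·p·q], [4·p + 2·q^2 + 4·q - 1, 4·p·q + 4·p]].
At the point, J = [[3.000, 24.000], [7.000, -24.000]] (det J = -240.000).
Solving J·Δ = −F gives Δ = (0.400, -0.675).
Then the next iterate is (p, q)₁ = (-1.600, 1.325).
Re-evaluating at (-1.600, 1.325): F = (4.627, -4.378), so ‖F‖₂ = 6.370.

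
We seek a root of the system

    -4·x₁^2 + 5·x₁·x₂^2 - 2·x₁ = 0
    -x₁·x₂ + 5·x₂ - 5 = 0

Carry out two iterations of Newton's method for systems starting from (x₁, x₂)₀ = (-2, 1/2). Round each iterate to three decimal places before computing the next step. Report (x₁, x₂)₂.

At (-2, 1/2): F = (-14.500, -1.500).
Jacobian J = [[-8·x₁ + 5·x₂^2 - 2, 10·x₁·x₂], [-x₂, -x₁ + 5]].
At the point, J = [[15.250, -10.000], [-0.500, 7.000]] (det J = 101.750).
Solving J·Δ = −F gives Δ = (1.145, 0.296).
Then the next iterate is (x₁, x₂)₁ = (-0.855, 0.796).
Round to (-0.855, 0.796) and repeat: F = (-3.92281, -0.33942), J = [[8.00808, -6.80580], [-0.796, 5.855]].
Δ = (0.610, 0.141), so (x₁, x₂)₂ = (-0.245, 0.937).

(-0.245, 0.937)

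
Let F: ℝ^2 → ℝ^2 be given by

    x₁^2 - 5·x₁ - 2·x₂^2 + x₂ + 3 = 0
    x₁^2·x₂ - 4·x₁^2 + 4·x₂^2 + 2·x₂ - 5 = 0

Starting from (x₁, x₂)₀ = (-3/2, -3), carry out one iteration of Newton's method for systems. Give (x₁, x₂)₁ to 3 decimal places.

At (-3/2, -3): F = (-8.250, 9.250).
Jacobian J = [[2·x₁ - 5, -4·x₂ + 1], [2·x₁·x₂ - 8·x₁, x₁^2 + 8·x₂ + 2]].
At the point, J = [[-8.000, 13.000], [21.000, -19.750]] (det J = -115.000).
Solving J·Δ = −F gives Δ = (0.371, 0.863).
Then the next iterate is (x₁, x₂)₁ = (-1.129, -2.137).

(-1.129, -2.137)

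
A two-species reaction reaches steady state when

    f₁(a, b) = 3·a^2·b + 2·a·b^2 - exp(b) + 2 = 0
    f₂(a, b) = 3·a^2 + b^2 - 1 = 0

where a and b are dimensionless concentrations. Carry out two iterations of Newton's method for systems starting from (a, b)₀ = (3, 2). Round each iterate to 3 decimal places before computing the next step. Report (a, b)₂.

(1.542, -0.473)

At (3, 2): F = (72.61094, 30.000).
Jacobian J = [[6·a·b + 2·b^2, 3·a^2 + 4·a·b - exp(b)], [6·a, 2·b]].
At the point, J = [[44.000, 43.61094], [18.000, 4.000]] (det J = -608.99699).
Solving J·Δ = −F gives Δ = (-1.671, 0.021).
Then the next iterate is (a, b)₁ = (1.329, 2.021).
Round to (1.329, 2.021) and repeat: F = (16.01930, 8.38316), J = [[24.28434, 8.49649], [7.974, 4.042]].
Δ = (0.213, -2.494), so (a, b)₂ = (1.542, -0.473).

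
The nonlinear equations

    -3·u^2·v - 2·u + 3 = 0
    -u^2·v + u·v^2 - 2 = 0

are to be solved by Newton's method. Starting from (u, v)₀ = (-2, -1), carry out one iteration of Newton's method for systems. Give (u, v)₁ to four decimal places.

At (-2, -1): F = (19.0000, 0.0000).
Jacobian J = [[-6·u·v - 2, -3·u^2], [-2·u·v + v^2, -u^2 + 2·u·v]].
At the point, J = [[-14.0000, -12.0000], [-3.0000, 0.0000]] (det J = -36.0000).
Solving J·Δ = −F gives Δ = (0.0000, 1.5833).
Then the next iterate is (u, v)₁ = (-2.0000, 0.5833).

(-2.0000, 0.5833)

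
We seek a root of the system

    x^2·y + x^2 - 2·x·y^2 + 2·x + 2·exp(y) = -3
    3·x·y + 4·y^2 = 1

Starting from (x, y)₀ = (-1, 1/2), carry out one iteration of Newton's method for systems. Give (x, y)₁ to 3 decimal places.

(0.438, -0.157)

At (-1, 1/2): F = (6.29744, -1.500).
Jacobian J = [[2·x·y + 2·x - 2·y^2 + 2, x^2 - 4·x·y + 2·exp(y)], [3·y, 3·x + 8·y]].
At the point, J = [[-1.500, 6.29744], [1.500, 1.000]] (det J = -10.94616).
Solving J·Δ = −F gives Δ = (1.438, -0.657).
Then the next iterate is (x, y)₁ = (0.438, -0.157).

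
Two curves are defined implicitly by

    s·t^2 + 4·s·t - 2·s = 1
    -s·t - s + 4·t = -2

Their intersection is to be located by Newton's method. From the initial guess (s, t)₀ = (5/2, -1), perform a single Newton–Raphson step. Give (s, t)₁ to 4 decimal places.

(1.1333, 0.3333)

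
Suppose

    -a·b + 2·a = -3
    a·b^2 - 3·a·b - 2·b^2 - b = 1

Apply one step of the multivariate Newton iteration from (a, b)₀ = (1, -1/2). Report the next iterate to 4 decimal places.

At (1, -1/2): F = (5.5000, 0.7500).
Jacobian J = [[-b + 2, -a], [b^2 - 3·b, 2·a·b - 3·a - 4·b - 1]].
At the point, J = [[2.5000, -1.0000], [1.7500, -3.0000]] (det J = -5.7500).
Solving J·Δ = −F gives Δ = (-2.7391, -1.3478).
Then the next iterate is (a, b)₁ = (-1.7391, -1.8478).

(-1.7391, -1.8478)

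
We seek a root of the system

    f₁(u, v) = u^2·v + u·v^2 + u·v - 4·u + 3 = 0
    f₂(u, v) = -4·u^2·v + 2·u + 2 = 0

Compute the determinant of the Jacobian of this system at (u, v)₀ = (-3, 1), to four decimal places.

288.0000

J = [[2·u·v + v^2 + v - 4, u^2 + 2·u·v + u], [-8·u·v + 2, -4·u^2]].
At the point, J = [[-8.0000, 0.0000], [26.0000, -36.0000]].
det J = 288.0000.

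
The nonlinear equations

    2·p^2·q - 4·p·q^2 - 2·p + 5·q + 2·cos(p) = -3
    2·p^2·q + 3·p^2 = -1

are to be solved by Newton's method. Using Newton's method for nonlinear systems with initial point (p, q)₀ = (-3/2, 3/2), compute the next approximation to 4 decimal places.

(-0.9052, 0.6570)

At (-3/2, 3/2): F = (33.891474, 14.5000).
Jacobian J = [[4·p·q - 4·q^2 - 2·sin(p) - 2, 2·p^2 - 8·p·q + 5], [4·p·q + 6·p, 2·p^2]].
At the point, J = [[-18.005010, 27.5000], [-18.0000, 4.5000]] (det J = 413.977455).
Solving J·Δ = −F gives Δ = (0.5948, -0.8430).
Then the next iterate is (p, q)₁ = (-0.9052, 0.6570).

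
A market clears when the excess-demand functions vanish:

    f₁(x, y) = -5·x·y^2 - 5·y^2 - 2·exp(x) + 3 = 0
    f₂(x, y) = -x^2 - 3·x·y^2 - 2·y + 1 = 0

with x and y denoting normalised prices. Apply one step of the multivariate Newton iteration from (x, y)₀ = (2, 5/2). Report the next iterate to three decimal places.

(1.847, 1.187)

At (2, 5/2): F = (-105.52811, -45.500).
Jacobian J = [[-5·y^2 - 2·exp(x), -10·x·y - 10·y], [-2·x - 3·y^2, -6·x·y - 2]].
At the point, J = [[-46.02811, -75.000], [-22.750, -32.000]] (det J = -233.35041).
Solving J·Δ = −F gives Δ = (-0.153, -1.313).
Then the next iterate is (x, y)₁ = (1.847, 1.187).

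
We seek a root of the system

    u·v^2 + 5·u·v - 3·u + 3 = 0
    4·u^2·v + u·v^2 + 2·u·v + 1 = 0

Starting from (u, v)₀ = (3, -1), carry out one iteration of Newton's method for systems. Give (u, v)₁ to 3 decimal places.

At (3, -1): F = (-18.000, -38.000).
Jacobian J = [[v^2 + 5·v - 3, 2·u·v + 5·u], [8·u·v + v^2 + 2·v, 4·u^2 + 2·u·v + 2·u]].
At the point, J = [[-7.000, 9.000], [-25.000, 36.000]] (det J = -27.000).
Solving J·Δ = −F gives Δ = (-11.333, -6.815).
Then the next iterate is (u, v)₁ = (-8.333, -7.815).

(-8.333, -7.815)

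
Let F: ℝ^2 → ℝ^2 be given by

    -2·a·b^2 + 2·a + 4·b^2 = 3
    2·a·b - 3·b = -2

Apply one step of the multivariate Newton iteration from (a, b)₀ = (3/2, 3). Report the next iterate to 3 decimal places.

(1.167, 0.611)

At (3/2, 3): F = (9.000, 2.000).
Jacobian J = [[-2·b^2 + 2, -4·a·b + 8·b], [2·b, 2·a - 3]].
At the point, J = [[-16.000, 6.000], [6.000, 0.000]] (det J = -36.000).
Solving J·Δ = −F gives Δ = (-0.333, -2.389).
Then the next iterate is (a, b)₁ = (1.167, 0.611).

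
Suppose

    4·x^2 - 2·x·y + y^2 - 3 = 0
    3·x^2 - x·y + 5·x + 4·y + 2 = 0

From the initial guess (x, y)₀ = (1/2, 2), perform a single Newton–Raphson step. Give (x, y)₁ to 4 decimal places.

(-1.5417, 2.0000)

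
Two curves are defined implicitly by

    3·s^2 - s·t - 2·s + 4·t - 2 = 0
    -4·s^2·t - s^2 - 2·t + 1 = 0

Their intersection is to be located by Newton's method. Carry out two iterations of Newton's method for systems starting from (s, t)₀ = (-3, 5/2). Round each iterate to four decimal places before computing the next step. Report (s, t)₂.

(-0.2217, 0.2564)

At (-3, 5/2): F = (48.5000, -103.0000).
Jacobian J = [[6·s - t - 2, -s + 4], [-8·s·t - 2·s, -4·s^2 - 2]].
At the point, J = [[-22.5000, 7.0000], [66.0000, -38.0000]] (det J = 393.0000).
Solving J·Δ = −F gives Δ = (2.8550, 2.2481).
Then the next iterate is (s, t)₁ = (-0.1450, 4.7481).
Round to (-0.1450, 4.7481) and repeat: F = (18.033949, -8.916540), J = [[-7.6181, 4.1450], [5.797796, -2.0841]].
Δ = (-0.0767, -4.4917), so (s, t)₂ = (-0.2217, 0.2564).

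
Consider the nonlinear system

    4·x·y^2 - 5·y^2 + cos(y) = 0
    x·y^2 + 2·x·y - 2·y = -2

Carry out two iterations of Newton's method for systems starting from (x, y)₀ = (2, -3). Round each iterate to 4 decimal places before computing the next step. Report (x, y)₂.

(1.9727, -0.7050)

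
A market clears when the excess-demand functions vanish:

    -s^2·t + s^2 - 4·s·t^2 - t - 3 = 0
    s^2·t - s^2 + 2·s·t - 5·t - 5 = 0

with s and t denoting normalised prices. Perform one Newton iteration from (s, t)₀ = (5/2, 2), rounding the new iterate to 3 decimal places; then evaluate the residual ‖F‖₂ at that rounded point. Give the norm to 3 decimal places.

9.733

At (5/2, 2): F = (-51.250, 1.250).
Jacobian J = [[-2·s·t + 2·s - 4·t^2, -s^2 - 8·s·t - 1], [2·s·t - 2·s + 2·t, s^2 + 2·s - 5]].
At the point, J = [[-21.000, -47.250], [9.000, 6.250]] (det J = 294.000).
Solving J·Δ = −F gives Δ = (0.889, -1.480).
Then the next iterate is (s, t)₁ = (3.389, 0.520).
Re-evaluating at (3.389, 0.520): F = (-1.67259, -9.58839), so ‖F‖₂ = 9.733.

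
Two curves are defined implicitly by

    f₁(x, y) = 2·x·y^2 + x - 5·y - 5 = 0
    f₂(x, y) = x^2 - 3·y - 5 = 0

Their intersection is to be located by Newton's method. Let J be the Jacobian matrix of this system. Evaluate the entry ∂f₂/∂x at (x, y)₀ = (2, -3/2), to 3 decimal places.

4.000

∂f₂/∂x = 2·x.
At (2, -3/2) this is 4.000.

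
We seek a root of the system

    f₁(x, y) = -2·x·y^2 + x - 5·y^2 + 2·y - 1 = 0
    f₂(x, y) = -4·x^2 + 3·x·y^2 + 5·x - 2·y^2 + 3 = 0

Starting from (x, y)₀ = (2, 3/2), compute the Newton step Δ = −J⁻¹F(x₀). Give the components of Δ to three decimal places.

(-0.304, -0.608)

At (2, 3/2): F = (-16.250, 6.000).
Jacobian J = [[-2·y^2 + 1, -4·x·y - 10·y + 2], [-8·x + 3·y^2 + 5, 6·x·y - 4·y]].
At the point, J = [[-3.500, -25.000], [-4.250, 12.000]] (det J = -148.250).
Solving J·Δ = −F gives Δ = (-0.304, -0.608).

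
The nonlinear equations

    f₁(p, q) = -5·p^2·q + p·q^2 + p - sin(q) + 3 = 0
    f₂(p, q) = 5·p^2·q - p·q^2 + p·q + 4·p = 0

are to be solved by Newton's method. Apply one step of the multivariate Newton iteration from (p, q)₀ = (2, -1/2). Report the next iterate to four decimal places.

At (2, -1/2): F = (15.979426, -3.5000).
Jacobian J = [[-10·p·q + q^2 + 1, -5·p^2 + 2·p·q - cos(q)], [10·p·q - q^2 + q + 4, 5·p^2 - 2·p·q + p]].
At the point, J = [[11.2500, -22.877583], [-6.7500, 24.0000]] (det J = 115.576318).
Solving J·Δ = −F gives Δ = (-2.6254, -0.5926).
Then the next iterate is (p, q)₁ = (-0.6254, -1.0926).

(-0.6254, -1.0926)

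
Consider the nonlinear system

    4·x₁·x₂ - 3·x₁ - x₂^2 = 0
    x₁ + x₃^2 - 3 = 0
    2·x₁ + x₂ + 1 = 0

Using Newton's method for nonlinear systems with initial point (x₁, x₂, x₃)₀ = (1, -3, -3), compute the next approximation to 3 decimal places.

At (1, -3, -3): F = (-24.000, 7.000, 0.000).
Jacobian J = [[4·x₂ - 3, 4·x₁ - 2·x₂, 0], [1, 0, 2·x₃], [2, 1, 0]].
At the point, J = [[-15.000, 10.000, 0.000], [1.000, 0.000, -6.000], [2.000, 1.000, 0.000]] (det J = -210.000).
Solving J·Δ = −F gives Δ = (-0.686, 1.371, 1.052).
Then the next iterate is (x₁, x₂, x₃)₁ = (0.314, -1.629, -1.948).

(0.314, -1.629, -1.948)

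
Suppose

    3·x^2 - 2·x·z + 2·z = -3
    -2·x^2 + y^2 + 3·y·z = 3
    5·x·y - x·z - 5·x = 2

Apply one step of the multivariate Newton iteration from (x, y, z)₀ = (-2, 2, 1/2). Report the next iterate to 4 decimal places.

(-0.7876, 1.3709, 0.1268)

At (-2, 2, 1/2): F = (18.0000, -4.0000, -11.0000).
Jacobian J = [[6·x - 2·z, 0, -2·x + 2], [-4·x, 2·y + 3·z, 3·y], [5·y - z - 5, 5·x, -x]].
At the point, J = [[-13.0000, 0.0000, 6.0000], [8.0000, 5.5000, 6.0000], [4.5000, -10.0000, 2.0000]] (det J = -1551.5000).
Solving J·Δ = −F gives Δ = (1.2124, -0.6291, -0.3732).
Then the next iterate is (x, y, z)₁ = (-0.7876, 1.3709, 0.1268).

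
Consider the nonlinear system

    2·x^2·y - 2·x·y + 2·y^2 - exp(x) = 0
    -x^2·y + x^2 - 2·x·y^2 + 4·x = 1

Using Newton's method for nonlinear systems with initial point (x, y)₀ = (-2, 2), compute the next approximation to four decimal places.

(-0.6658, 1.7500)

At (-2, 2): F = (31.864665, 3.0000).
Jacobian J = [[4·x·y - 2·y - exp(x), 2·x^2 - 2·x + 4·y], [-2·x·y + 2·x - 2·y^2 + 4, -x^2 - 4·x·y]].
At the point, J = [[-20.135335, 20.0000], [0.0000, 12.0000]] (det J = -241.624023).
Solving J·Δ = −F gives Δ = (1.3342, -0.2500).
Then the next iterate is (x, y)₁ = (-0.6658, 1.7500).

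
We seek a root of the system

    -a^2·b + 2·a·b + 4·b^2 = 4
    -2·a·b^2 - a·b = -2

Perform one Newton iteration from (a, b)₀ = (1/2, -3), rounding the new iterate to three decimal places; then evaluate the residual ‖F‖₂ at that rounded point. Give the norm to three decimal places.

6.584

At (1/2, -3): F = (29.750, -5.500).
Jacobian J = [[-2·a·b + 2·b, -a^2 + 2·a + 8·b], [-2·b^2 - b, -4·a·b - a]].
At the point, J = [[-3.000, -23.250], [-15.000, 5.500]] (det J = -365.250).
Solving J·Δ = −F gives Δ = (0.098, 1.267).
Then the next iterate is (a, b)₁ = (0.598, -1.733).
Re-evaluating at (0.598, -1.733): F = (6.56022, -0.55560), so ‖F‖₂ = 6.584.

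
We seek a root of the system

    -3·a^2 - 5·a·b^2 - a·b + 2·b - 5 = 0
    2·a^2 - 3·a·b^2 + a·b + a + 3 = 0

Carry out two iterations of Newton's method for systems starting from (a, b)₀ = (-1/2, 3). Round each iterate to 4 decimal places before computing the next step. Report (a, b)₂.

(0.0165, 4.3804)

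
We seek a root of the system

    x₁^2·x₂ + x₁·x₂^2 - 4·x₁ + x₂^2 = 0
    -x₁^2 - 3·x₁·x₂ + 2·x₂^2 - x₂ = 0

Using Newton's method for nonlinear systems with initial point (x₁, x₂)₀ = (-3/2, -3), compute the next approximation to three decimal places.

At (-3/2, -3): F = (-5.250, 5.250).
Jacobian J = [[2·x₁·x₂ + x₂^2 - 4, x₁^2 + 2·x₁·x₂ + 2·x₂], [-2·x₁ - 3·x₂, -3·x₁ + 4·x₂ - 1]].
At the point, J = [[14.000, 5.250], [12.000, -8.500]] (det J = -182.000).
Solving J·Δ = −F gives Δ = (0.094, 0.750).
Then the next iterate is (x₁, x₂)₁ = (-1.406, -2.250).

(-1.406, -2.250)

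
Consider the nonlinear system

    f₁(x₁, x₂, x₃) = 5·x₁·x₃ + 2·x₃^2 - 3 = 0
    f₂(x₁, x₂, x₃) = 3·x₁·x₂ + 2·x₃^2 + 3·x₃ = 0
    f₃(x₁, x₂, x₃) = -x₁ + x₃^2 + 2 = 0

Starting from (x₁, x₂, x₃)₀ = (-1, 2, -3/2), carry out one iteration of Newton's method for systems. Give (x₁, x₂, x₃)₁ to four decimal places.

(-3.6739, -7.9891, 1.1413)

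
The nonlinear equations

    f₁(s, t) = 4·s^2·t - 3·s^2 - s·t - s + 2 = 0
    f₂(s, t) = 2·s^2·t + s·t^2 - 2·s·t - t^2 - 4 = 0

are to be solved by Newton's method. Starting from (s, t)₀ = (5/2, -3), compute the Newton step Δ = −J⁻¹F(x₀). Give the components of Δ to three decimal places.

(-0.945, 0.788)

At (5/2, -3): F = (-86.750, -13.000).
Jacobian J = [[8·s·t - 6·s - t - 1, 4·s^2 - s], [4·s·t + t^2 - 2·t, 2·s^2 + 2·s·t - 2·s - 2·t]].
At the point, J = [[-73.000, 22.500], [-15.000, -1.500]] (det J = 447.000).
Solving J·Δ = −F gives Δ = (-0.945, 0.788).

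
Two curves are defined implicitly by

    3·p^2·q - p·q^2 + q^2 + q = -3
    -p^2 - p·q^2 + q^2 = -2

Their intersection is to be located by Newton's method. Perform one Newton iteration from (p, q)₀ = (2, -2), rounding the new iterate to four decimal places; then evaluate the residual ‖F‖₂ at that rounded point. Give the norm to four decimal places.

4.2871

At (2, -2): F = (-27.0000, -6.0000).
Jacobian J = [[6·p·q - q^2, 3·p^2 - 2·p·q + 2·q + 1], [-2·p - q^2, -2·p·q + 2·q]].
At the point, J = [[-28.0000, 17.0000], [-8.0000, 4.0000]] (det J = 24.0000).
Solving J·Δ = −F gives Δ = (0.2500, 2.0000).
Then the next iterate is (p, q)₁ = (2.2500, 0.0000).
Re-evaluating at (2.2500, 0.0000): F = (3.0000, -3.0625), so ‖F‖₂ = 4.2871.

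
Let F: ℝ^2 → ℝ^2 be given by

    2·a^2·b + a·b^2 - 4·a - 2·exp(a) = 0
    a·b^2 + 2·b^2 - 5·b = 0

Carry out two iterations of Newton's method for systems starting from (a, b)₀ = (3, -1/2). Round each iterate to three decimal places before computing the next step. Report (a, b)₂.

At (3, -1/2): F = (-60.42107, 3.750).
Jacobian J = [[4·a·b + b^2 - 2·exp(a) - 4, 2·a^2 + 2·a·b], [b^2, 2·a·b + 4·b - 5]].
At the point, J = [[-49.92107, 15.000], [0.250, -10.000]] (det J = 495.46074).
Solving J·Δ = −F gives Δ = (-1.106, 0.347).
Then the next iterate is (a, b)₁ = (1.894, -0.153).
Round to (1.894, -0.153) and repeat: F = (-21.92116, 0.85615), J = [[-18.42752, 6.59491], [0.02341, -6.19156]].
Δ = (-1.142, 0.134), so (a, b)₂ = (0.752, -0.019).

(0.752, -0.019)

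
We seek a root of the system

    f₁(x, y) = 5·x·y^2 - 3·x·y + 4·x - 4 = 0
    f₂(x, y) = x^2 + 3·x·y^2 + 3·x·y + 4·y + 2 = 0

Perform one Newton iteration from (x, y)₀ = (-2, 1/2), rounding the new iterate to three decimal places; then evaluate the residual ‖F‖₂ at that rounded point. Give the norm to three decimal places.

At (-2, 1/2): F = (-11.500, 3.500).
Jacobian J = [[5·y^2 - 3·y + 4, 10·x·y - 3·x], [2·x + 3·y^2 + 3·y, 6·x·y + 3·x + 4]].
At the point, J = [[3.750, -4.000], [-1.750, -8.000]] (det J = -37.000).
Solving J·Δ = −F gives Δ = (2.865, -0.189).
Then the next iterate is (x, y)₁ = (0.865, 0.311).
Re-evaluating at (0.865, 0.311): F = (-0.92873, 5.05026), so ‖F‖₂ = 5.135.

5.135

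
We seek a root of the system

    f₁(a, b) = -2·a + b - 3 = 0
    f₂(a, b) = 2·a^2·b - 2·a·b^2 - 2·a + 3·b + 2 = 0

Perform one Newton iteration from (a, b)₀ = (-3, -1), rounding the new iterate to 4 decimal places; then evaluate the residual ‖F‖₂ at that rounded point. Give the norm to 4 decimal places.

At (-3, -1): F = (2.0000, -7.0000).
Jacobian J = [[-2, 1], [4·a·b - 2·b^2 - 2, 2·a^2 - 4·a·b + 3]].
At the point, J = [[-2.0000, 1.0000], [8.0000, 9.0000]] (det J = -26.0000).
Solving J·Δ = −F gives Δ = (0.9615, -0.0769).
Then the next iterate is (a, b)₁ = (-2.0385, -1.0769).
Re-evaluating at (-2.0385, -1.0769): F = (0.0001, -1.375625), so ‖F‖₂ = 1.3756.

1.3756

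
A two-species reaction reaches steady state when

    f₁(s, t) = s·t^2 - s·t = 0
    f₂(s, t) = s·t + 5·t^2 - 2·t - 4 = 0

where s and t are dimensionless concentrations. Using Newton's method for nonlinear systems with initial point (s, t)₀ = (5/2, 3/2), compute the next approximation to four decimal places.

(5.1515, 0.7273)

At (5/2, 3/2): F = (1.8750, 8.0000).
Jacobian J = [[t^2 - t, 2·s·t - s], [t, s + 10·t - 2]].
At the point, J = [[0.7500, 5.0000], [1.5000, 15.5000]] (det J = 4.1250).
Solving J·Δ = −F gives Δ = (2.6515, -0.7727).
Then the next iterate is (s, t)₁ = (5.1515, 0.7273).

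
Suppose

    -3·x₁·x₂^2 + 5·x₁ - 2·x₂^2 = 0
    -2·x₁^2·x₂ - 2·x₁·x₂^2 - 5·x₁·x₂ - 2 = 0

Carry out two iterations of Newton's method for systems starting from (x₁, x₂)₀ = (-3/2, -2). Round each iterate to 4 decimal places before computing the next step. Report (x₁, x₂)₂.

(-1.4114, -1.4990)

At (-3/2, -2): F = (2.5000, 4.0000).
Jacobian J = [[-3·x₂^2 + 5, -6·x₁·x₂ - 4·x₂], [-4·x₁·x₂ - 2·x₂^2 - 5·x₂, -2·x₁^2 - 4·x₁·x₂ - 5·x₁]].
At the point, J = [[-7.0000, -10.0000], [-10.0000, -9.0000]] (det J = -37.0000).
Solving J·Δ = −F gives Δ = (0.4730, -0.0811).
Then the next iterate is (x₁, x₂)₁ = (-1.0270, -2.0811).
Round to (-1.0270, -2.0811) and repeat: F = (-0.453214, 0.599372), J = [[-7.992932, -4.499338], [-6.805613, -5.523617]].
Δ = (-0.3844, 0.5821), so (x₁, x₂)₂ = (-1.4114, -1.4990).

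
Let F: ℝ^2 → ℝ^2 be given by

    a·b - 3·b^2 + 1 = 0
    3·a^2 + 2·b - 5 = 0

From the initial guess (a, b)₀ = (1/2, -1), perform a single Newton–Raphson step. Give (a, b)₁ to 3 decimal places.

(2.157, -0.360)

At (1/2, -1): F = (-2.500, -6.250).
Jacobian J = [[b, a - 6·b], [6·a, 2]].
At the point, J = [[-1.000, 6.500], [3.000, 2.000]] (det J = -21.500).
Solving J·Δ = −F gives Δ = (1.657, 0.640).
Then the next iterate is (a, b)₁ = (2.157, -0.360).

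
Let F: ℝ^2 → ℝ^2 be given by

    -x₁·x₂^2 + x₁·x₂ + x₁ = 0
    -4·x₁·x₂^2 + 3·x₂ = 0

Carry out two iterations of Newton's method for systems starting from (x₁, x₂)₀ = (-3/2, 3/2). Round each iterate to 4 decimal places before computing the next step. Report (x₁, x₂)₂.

At (-3/2, 3/2): F = (-0.3750, 18.0000).
Jacobian J = [[-x₂^2 + x₂ + 1, -2·x₁·x₂ + x₁], [-4·x₂^2, -8·x₁·x₂ + 3]].
At the point, J = [[0.2500, 3.0000], [-9.0000, 21.0000]] (det J = 32.2500).
Solving J·Δ = −F gives Δ = (1.9186, -0.0349).
Then the next iterate is (x₁, x₂)₁ = (0.4186, 1.4651).
Round to (0.4186, 1.4651) and repeat: F = (0.133358, 0.801170), J = [[0.318582, -0.807982], [-8.586072, -1.906327]].
Δ = (0.0521, 0.1856), so (x₁, x₂)₂ = (0.4707, 1.6507).

(0.4707, 1.6507)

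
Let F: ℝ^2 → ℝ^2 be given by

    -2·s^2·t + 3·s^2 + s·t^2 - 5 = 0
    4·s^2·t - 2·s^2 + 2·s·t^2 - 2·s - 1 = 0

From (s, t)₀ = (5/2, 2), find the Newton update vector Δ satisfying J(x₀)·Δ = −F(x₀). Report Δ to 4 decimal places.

(-1.6111, 0.1444)

At (5/2, 2): F = (-1.2500, 51.5000).
Jacobian J = [[-4·s·t + 6·s + t^2, -2·s^2 + 2·s·t], [8·s·t - 4·s + 2·t^2 - 2, 4·s^2 + 4·s·t]].
At the point, J = [[-1.0000, -2.5000], [36.0000, 45.0000]] (det J = 45.0000).
Solving J·Δ = −F gives Δ = (-1.6111, 0.1444).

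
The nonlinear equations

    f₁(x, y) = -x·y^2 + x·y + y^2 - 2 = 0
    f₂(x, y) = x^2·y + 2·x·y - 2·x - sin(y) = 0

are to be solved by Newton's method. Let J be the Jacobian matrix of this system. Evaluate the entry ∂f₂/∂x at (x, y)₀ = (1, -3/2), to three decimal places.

-8.000

∂f₂/∂x = 2·x·y + 2·y - 2.
At (1, -3/2) this is -8.000.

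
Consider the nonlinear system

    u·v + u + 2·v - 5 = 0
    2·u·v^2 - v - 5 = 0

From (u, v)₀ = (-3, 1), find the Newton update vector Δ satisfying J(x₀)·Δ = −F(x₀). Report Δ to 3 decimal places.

At (-3, 1): F = (-9.000, -12.000).
Jacobian J = [[v + 1, u + 2], [2·v^2, 4·u·v - 1]].
At the point, J = [[2.000, -1.000], [2.000, -13.000]] (det J = -24.000).
Solving J·Δ = −F gives Δ = (4.375, -0.250).

(4.375, -0.250)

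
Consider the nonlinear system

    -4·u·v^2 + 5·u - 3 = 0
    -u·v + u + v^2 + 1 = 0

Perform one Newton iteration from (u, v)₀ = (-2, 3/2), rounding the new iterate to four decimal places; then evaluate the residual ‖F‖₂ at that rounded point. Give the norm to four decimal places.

58.3289

At (-2, 3/2): F = (5.0000, 4.2500).
Jacobian J = [[-4·v^2 + 5, -8·u·v], [-v + 1, -u + 2·v]].
At the point, J = [[-4.0000, 24.0000], [-0.5000, 5.0000]] (det J = -8.0000).
Solving J·Δ = −F gives Δ = (-9.6250, -1.8125).
Then the next iterate is (u, v)₁ = (-11.6250, -0.3125).
Re-evaluating at (-11.6250, -0.3125): F = (-56.583984, -14.160156), so ‖F‖₂ = 58.3289.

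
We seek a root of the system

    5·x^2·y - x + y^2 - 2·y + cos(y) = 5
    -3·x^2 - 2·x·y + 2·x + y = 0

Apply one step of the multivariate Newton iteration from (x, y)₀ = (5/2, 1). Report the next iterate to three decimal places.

(1.260, 1.213)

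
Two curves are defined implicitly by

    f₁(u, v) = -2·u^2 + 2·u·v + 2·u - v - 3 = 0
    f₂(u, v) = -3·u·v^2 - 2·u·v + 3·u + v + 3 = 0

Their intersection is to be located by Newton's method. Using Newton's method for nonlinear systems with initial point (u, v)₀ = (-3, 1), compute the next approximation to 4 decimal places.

(-0.9793, 0.7617)

At (-3, 1): F = (-34.0000, 10.0000).
Jacobian J = [[-4·u + 2·v + 2, 2·u - 1], [-3·v^2 - 2·v + 3, -6·u·v - 2·u + 1]].
At the point, J = [[16.0000, -7.0000], [-2.0000, 25.0000]] (det J = 386.0000).
Solving J·Δ = −F gives Δ = (2.0207, -0.2383).
Then the next iterate is (u, v)₁ = (-0.9793, 0.7617).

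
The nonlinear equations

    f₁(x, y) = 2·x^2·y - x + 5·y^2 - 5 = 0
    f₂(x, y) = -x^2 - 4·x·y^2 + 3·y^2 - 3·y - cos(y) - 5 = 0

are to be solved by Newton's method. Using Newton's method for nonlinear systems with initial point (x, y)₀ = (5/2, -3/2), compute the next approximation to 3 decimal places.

At (5/2, -3/2): F = (-15.000, -22.57074).
Jacobian J = [[4·x·y - 1, 2·x^2 + 10·y], [-2·x - 4·y^2, -8·x·y + 6·y + sin(y) - 3]].
At the point, J = [[-16.000, -2.500], [-14.000, 17.00251]] (det J = -307.04008).
Solving J·Δ = −F gives Δ = (-1.014, 0.492).
Then the next iterate is (x, y)₁ = (1.486, -1.008).

(1.486, -1.008)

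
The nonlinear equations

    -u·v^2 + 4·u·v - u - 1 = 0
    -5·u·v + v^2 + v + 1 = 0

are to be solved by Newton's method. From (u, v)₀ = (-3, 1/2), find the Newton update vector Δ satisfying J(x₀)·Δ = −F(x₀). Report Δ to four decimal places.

At (-3, 1/2): F = (-3.2500, 9.2500).
Jacobian J = [[-v^2 + 4·v - 1, -2·u·v + 4·u], [-5·v, -5·u + 2·v + 1]].
At the point, J = [[0.7500, -9.0000], [-2.5000, 17.0000]] (det J = -9.7500).
Solving J·Δ = −F gives Δ = (2.8718, -0.1218).

(2.8718, -0.1218)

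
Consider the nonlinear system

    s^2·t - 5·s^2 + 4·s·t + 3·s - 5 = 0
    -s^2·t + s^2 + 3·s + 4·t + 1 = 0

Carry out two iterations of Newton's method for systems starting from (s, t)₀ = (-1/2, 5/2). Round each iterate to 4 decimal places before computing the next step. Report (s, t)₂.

(2.7196, -2.1840)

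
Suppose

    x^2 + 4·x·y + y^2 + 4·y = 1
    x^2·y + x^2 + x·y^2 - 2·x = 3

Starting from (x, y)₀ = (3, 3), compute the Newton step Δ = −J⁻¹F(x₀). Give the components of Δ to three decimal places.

(2.893, -5.321)

At (3, 3): F = (65.000, 54.000).
Jacobian J = [[2·x + 4·y, 4·x + 2·y + 4], [2·x·y + 2·x + y^2 - 2, x^2 + 2·x·y]].
At the point, J = [[18.000, 22.000], [31.000, 27.000]] (det J = -196.000).
Solving J·Δ = −F gives Δ = (2.893, -5.321).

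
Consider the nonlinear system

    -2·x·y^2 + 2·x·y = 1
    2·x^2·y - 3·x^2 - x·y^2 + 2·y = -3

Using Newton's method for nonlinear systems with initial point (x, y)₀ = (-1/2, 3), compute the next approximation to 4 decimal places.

(-7.7917, -15.5000)

At (-1/2, 3): F = (5.0000, 14.2500).
Jacobian J = [[-2·y^2 + 2·y, -4·x·y + 2·x], [4·x·y - 6·x - y^2, 2·x^2 - 2·x·y + 2]].
At the point, J = [[-12.0000, 5.0000], [-12.0000, 5.5000]] (det J = -6.0000).
Solving J·Δ = −F gives Δ = (-7.2917, -18.5000).
Then the next iterate is (x, y)₁ = (-7.7917, -15.5000).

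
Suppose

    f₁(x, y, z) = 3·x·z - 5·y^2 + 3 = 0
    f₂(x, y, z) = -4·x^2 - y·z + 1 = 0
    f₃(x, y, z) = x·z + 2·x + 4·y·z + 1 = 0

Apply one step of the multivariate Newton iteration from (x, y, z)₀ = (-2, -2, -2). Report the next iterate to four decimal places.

At (-2, -2, -2): F = (-5.0000, -19.0000, 17.0000).
Jacobian J = [[3·z, -10·y, 3·x], [-8·x, -z, -y], [z + 2, 4·z, x + 4·y]].
At the point, J = [[-6.0000, 20.0000, -6.0000], [16.0000, 2.0000, 2.0000], [0.0000, -8.0000, -10.0000]] (det J = 3992.0000).
Solving J·Δ = −F gives Δ = (0.9539, 0.8437, 1.0251).
Then the next iterate is (x, y, z)₁ = (-1.0461, -1.1563, -0.9749).

(-1.0461, -1.1563, -0.9749)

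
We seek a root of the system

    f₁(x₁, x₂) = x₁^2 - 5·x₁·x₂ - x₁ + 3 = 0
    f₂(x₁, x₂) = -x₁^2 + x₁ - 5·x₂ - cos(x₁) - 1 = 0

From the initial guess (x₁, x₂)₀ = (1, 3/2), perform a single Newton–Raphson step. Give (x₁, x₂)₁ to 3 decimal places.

(1.716, -0.331)

At (1, 3/2): F = (-4.500, -9.04030).
Jacobian J = [[2·x₁ - 5·x₂ - 1, -5·x₁], [-2·x₁ + sin(x₁) + 1, -5]].
At the point, J = [[-6.500, -5.000], [-0.15853, -5.000]] (det J = 31.70735).
Solving J·Δ = −F gives Δ = (0.716, -1.831).
Then the next iterate is (x₁, x₂)₁ = (1.716, -0.331).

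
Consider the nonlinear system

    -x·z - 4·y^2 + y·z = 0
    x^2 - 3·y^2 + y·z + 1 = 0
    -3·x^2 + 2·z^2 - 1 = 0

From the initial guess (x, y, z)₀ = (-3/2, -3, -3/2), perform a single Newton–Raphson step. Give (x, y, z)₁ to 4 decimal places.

(-0.5606, -1.5048, -0.6325)

At (-3/2, -3, -3/2): F = (-33.7500, -19.2500, -3.2500).
Jacobian J = [[-z, -8·y + z, -x + y], [2·x, -6·y + z, y], [-6·x, 0, 4·z]].
At the point, J = [[1.5000, 22.5000, -1.5000], [-3.0000, 16.5000, -3.0000], [9.0000, 0.0000, -6.0000]] (det J = -938.2500).
Solving J·Δ = −F gives Δ = (0.9394, 1.4952, 0.8675).
Then the next iterate is (x, y, z)₁ = (-0.5606, -1.5048, -0.6325).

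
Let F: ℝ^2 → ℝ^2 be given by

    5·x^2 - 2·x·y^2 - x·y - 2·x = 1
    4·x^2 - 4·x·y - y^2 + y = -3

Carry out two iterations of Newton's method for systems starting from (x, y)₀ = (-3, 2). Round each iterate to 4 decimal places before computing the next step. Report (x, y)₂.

At (-3, 2): F = (80.0000, 61.0000).
Jacobian J = [[10·x - 2·y^2 - y - 2, -4·x·y - x], [8·x - 4·y, -4·x - 2·y + 1]].
At the point, J = [[-42.0000, 27.0000], [-32.0000, 9.0000]] (det J = 486.0000).
Solving J·Δ = −F gives Δ = (1.9074, 0.0041).
Then the next iterate is (x, y)₁ = (-1.0926, 2.0041).
Round to (-1.0926, 2.0041) and repeat: F = (18.120427, 14.521501), J = [[-22.962934, 9.851319], [-16.7572, 1.3622]].
Δ = (0.8847, 0.2228), so (x, y)₂ = (-0.2079, 2.2269).

(-0.2079, 2.2269)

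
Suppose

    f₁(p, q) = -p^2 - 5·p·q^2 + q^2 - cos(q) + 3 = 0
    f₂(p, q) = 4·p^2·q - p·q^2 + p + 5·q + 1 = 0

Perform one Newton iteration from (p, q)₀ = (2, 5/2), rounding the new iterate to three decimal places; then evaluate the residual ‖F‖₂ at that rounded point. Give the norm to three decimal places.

19.667

At (2, 5/2): F = (-56.44886, 43.000).
Jacobian J = [[-2·p - 5·q^2, -10·p·q + 2·q + sin(q)], [8·p·q - q^2 + 1, 4·p^2 - 2·p·q + 5]].
At the point, J = [[-35.250, -44.40153], [34.750, 11.000]] (det J = 1155.20309).
Solving J·Δ = −F gives Δ = (-1.115, -0.386).
Then the next iterate is (p, q)₁ = (0.885, 2.114).
Re-evaluating at (0.885, 2.114): F = (-12.57266, 15.12289), so ‖F‖₂ = 19.667.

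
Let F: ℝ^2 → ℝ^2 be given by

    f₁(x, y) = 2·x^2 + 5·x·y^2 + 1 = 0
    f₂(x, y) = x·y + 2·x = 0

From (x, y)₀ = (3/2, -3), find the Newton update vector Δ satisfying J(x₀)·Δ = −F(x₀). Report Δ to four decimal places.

At (3/2, -3): F = (73.0000, -1.5000).
Jacobian J = [[4·x + 5·y^2, 10·x·y], [y + 2, x]].
At the point, J = [[51.0000, -45.0000], [-1.0000, 1.5000]] (det J = 31.5000).
Solving J·Δ = −F gives Δ = (-1.3333, 0.1111).

(-1.3333, 0.1111)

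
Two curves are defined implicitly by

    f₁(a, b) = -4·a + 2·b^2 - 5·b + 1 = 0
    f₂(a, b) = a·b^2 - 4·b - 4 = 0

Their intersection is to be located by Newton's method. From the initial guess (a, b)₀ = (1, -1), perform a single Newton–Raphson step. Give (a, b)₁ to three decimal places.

At (1, -1): F = (4.000, 1.000).
Jacobian J = [[-4, 4·b - 5], [b^2, 2·a·b - 4]].
At the point, J = [[-4.000, -9.000], [1.000, -6.000]] (det J = 33.000).
Solving J·Δ = −F gives Δ = (0.455, 0.242).
Then the next iterate is (a, b)₁ = (1.455, -0.758).

(1.455, -0.758)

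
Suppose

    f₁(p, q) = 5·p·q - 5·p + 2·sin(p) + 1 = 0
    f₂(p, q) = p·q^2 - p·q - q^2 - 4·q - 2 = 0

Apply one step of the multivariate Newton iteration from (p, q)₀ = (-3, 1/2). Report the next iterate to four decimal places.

(2.0182, -0.4509)

At (-3, 1/2): F = (8.217760, -3.5000).
Jacobian J = [[5·q + 2·cos(p) - 5, 5·p], [q^2 - q, 2·p·q - p - 2·q - 4]].
At the point, J = [[-4.479985, -15.0000], [-0.2500, -5.0000]] (det J = 18.649925).
Solving J·Δ = −F gives Δ = (5.0182, -0.9509).
Then the next iterate is (p, q)₁ = (2.0182, -0.4509).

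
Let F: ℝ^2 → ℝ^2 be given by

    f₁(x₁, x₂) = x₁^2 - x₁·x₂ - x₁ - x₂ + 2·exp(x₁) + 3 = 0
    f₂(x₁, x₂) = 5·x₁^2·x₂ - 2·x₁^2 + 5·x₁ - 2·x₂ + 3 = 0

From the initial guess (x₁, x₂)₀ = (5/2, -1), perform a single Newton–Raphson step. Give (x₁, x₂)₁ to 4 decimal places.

(1.2789, -1.3550)

At (5/2, -1): F = (34.614988, -26.2500).
Jacobian J = [[2·x₁ - x₂ + 2·exp(x₁) - 1, -x₁ - 1], [10·x₁·x₂ - 4·x₁ + 5, 5·x₁^2 - 2]].
At the point, J = [[29.364988, -3.5000], [-30.0000, 29.2500]] (det J = 753.925897).
Solving J·Δ = −F gives Δ = (-1.2211, -0.3550).
Then the next iterate is (x₁, x₂)₁ = (1.2789, -1.3550).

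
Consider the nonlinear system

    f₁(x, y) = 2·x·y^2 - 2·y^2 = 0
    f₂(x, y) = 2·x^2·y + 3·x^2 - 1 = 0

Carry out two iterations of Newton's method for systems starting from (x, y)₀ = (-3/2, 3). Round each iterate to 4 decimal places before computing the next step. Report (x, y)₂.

(-0.6837, 1.0418)

At (-3/2, 3): F = (-45.0000, 19.2500).
Jacobian J = [[2·y^2, 4·x·y - 4·y], [4·x·y + 6·x, 2·x^2]].
At the point, J = [[18.0000, -30.0000], [-27.0000, 4.5000]] (det J = -729.0000).
Solving J·Δ = −F gives Δ = (0.5144, -1.1914).
Then the next iterate is (x, y)₁ = (-0.9856, 1.8086).
Round to (-0.9856, 1.8086) and repeat: F = (-12.989930, 5.427997), J = [[6.542068, -14.364625], [-13.043825, 1.942815]].
Δ = (0.3019, -0.7668), so (x, y)₂ = (-0.6837, 1.0418).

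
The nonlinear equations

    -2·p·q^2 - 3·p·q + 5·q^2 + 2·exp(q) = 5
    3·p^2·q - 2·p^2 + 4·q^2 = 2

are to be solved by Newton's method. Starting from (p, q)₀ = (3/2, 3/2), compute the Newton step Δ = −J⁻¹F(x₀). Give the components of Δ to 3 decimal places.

(-0.404, -0.512)

At (3/2, 3/2): F = (1.71338, 12.625).
Jacobian J = [[-2·q^2 - 3·q, -4·p·q - 3·p + 10·q + 2·exp(q)], [6·p·q - 4·p, 3·p^2 + 8·q]].
At the point, J = [[-9.000, 10.46338], [7.500, 18.750]] (det J = -247.22534).
Solving J·Δ = −F gives Δ = (-0.404, -0.512).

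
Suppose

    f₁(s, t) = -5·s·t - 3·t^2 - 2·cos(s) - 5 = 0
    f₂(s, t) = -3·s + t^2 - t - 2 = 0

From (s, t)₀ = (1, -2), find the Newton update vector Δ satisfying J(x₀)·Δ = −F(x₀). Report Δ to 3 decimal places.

At (1, -2): F = (-8.08060, 1.000).
Jacobian J = [[-5·t + 2·sin(s), -5·s - 6·t], [-3, 2·t - 1]].
At the point, J = [[11.68294, 7.000], [-3.000, -5.000]] (det J = -37.41471).
Solving J·Δ = −F gives Δ = (0.893, -0.336).

(0.893, -0.336)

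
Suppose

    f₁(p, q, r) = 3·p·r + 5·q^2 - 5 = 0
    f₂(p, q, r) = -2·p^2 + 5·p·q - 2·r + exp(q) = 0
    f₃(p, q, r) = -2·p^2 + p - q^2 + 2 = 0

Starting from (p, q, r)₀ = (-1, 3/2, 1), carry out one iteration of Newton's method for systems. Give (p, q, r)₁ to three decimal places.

At (-1, 3/2, 1): F = (3.250, -7.01831, -3.250).
Jacobian J = [[3·r, 10·q, 3·p], [-4·p + 5·q, 5·p + exp(q), -2], [-4·p + 1, -2·q, 0]].
At the point, J = [[3.000, 15.000, -3.000], [11.500, -0.51831, -2.000], [5.000, -3.000, 0.000]] (det J = -72.27466).
Solving J·Δ = −F gives Δ = (0.275, -0.625, -1.765).
Then the next iterate is (p, q, r)₁ = (-0.725, 0.875, -0.765).

(-0.725, 0.875, -0.765)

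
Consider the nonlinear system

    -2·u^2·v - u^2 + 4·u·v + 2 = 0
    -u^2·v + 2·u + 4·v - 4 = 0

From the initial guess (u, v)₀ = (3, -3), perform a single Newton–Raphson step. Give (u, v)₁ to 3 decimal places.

(1.433, -5.867)

At (3, -3): F = (11.000, 17.000).
Jacobian J = [[-4·u·v - 2·u + 4·v, -2·u^2 + 4·u], [-2·u·v + 2, -u^2 + 4]].
At the point, J = [[18.000, -6.000], [20.000, -5.000]] (det J = 30.000).
Solving J·Δ = −F gives Δ = (-1.567, -2.867).
Then the next iterate is (u, v)₁ = (1.433, -5.867).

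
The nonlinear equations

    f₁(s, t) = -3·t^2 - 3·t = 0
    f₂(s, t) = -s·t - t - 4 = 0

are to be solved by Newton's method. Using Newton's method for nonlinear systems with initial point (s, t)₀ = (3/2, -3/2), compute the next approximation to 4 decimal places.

At (3/2, -3/2): F = (-2.2500, -0.2500).
Jacobian J = [[0, -6·t - 3], [-t, -s - 1]].
At the point, J = [[0.0000, 6.0000], [1.5000, -2.5000]] (det J = -9.0000).
Solving J·Δ = −F gives Δ = (0.7917, 0.3750).
Then the next iterate is (s, t)₁ = (2.2917, -1.1250).

(2.2917, -1.1250)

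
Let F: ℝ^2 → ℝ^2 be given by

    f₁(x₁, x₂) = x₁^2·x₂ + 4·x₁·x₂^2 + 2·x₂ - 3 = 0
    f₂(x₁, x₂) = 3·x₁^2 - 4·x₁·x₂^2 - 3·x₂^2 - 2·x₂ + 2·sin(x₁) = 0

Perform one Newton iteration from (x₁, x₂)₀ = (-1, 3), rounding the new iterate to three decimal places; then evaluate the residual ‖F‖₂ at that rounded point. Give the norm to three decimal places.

At (-1, 3): F = (-30.000, 4.31706).
Jacobian J = [[2·x₁·x₂ + 4·x₂^2, x₁^2 + 8·x₁·x₂ + 2], [6·x₁ - 4·x₂^2 + 2·cos(x₁), -8·x₁·x₂ - 6·x₂ - 2]].
At the point, J = [[30.000, -21.000], [-40.91940, 4.000]] (det J = -739.30730).
Solving J·Δ = −F gives Δ = (-0.040, -1.485).
Then the next iterate is (x₁, x₂)₁ = (-1.040, 1.515).
Re-evaluating at (-1.040, 1.515): F = (-7.87951, 1.15245), so ‖F‖₂ = 7.963.

7.963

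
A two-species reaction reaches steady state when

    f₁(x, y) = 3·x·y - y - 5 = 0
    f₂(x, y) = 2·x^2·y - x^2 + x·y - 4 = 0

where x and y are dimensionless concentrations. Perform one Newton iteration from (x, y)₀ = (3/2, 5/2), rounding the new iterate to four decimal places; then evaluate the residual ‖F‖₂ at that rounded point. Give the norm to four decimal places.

At (3/2, 5/2): F = (3.7500, 8.7500).
Jacobian J = [[3·y, 3·x - 1], [4·x·y - 2·x + y, 2·x^2 + x]].
At the point, J = [[7.5000, 3.5000], [14.5000, 6.0000]] (det J = -5.7500).
Solving J·Δ = −F gives Δ = (-1.4130, 1.9565).
Then the next iterate is (x, y)₁ = (0.0870, 4.4565).
Re-evaluating at (0.0870, 4.4565): F = (-8.293354, -3.552391), so ‖F‖₂ = 9.0222.

9.0222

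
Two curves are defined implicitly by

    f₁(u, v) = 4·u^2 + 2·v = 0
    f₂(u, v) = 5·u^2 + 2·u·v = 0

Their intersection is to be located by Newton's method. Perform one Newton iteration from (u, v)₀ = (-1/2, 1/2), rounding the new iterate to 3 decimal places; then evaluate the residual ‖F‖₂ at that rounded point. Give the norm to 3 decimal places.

0.385

At (-1/2, 1/2): F = (2.000, 0.750).
Jacobian J = [[8·u, 2], [10·u + 2·v, 2·u]].
At the point, J = [[-4.000, 2.000], [-4.000, -1.000]] (det J = 12.000).
Solving J·Δ = −F gives Δ = (0.292, -0.417).
Then the next iterate is (u, v)₁ = (-0.208, 0.083).
Re-evaluating at (-0.208, 0.083): F = (0.33906, 0.18179), so ‖F‖₂ = 0.385.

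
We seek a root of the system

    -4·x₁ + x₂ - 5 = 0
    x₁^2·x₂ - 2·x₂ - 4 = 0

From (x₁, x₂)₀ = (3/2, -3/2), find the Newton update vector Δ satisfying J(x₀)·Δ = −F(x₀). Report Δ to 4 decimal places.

At (3/2, -3/2): F = (-12.5000, -4.3750).
Jacobian J = [[-4, 1], [2·x₁·x₂, x₁^2 - 2]].
At the point, J = [[-4.0000, 1.0000], [-4.5000, 0.2500]] (det J = 3.5000).
Solving J·Δ = −F gives Δ = (-0.3571, 11.0714).

(-0.3571, 11.0714)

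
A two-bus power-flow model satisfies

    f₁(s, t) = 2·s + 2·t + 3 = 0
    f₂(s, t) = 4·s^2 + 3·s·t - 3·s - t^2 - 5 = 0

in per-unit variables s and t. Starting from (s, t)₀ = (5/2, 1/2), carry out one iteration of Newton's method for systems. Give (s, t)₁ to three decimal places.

At (5/2, 1/2): F = (9.000, 16.000).
Jacobian J = [[2, 2], [8·s + 3·t - 3, 3·s - 2·t]].
At the point, J = [[2.000, 2.000], [18.500, 6.500]] (det J = -24.000).
Solving J·Δ = −F gives Δ = (1.104, -5.604).
Then the next iterate is (s, t)₁ = (3.604, -5.104).

(3.604, -5.104)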